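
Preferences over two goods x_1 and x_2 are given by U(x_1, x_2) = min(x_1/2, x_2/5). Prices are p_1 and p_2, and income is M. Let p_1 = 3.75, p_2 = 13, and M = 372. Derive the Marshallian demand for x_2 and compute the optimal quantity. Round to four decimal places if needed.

With perfect complements, no substitution: consume in ratio x_1:x_2 = 2:5.
Budget: p_1·x_1 + p_2·(5/2)·x_1 = M, so (2·p_1 + 5·p_2)·x_1 = 2·M.
Demand: x_1*(p_1,p_2,M) = 2·M/(2·p_1 + 5·p_2), x_2* = 5·M/(2·p_1 + 5·p_2).
Here 2·3.75 + 5·13 = 72.5, giving x_2* = 25.6552.

x_2* = 25.6552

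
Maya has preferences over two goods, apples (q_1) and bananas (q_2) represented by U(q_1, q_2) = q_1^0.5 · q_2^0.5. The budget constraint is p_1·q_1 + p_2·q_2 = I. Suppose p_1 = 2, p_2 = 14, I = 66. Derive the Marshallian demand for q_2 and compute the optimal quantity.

q_2* = 2.3571

Demand: q_1*(p_1,p_2,I) = 0.5·I/p_1 and q_2* = 0.5·I/p_2.
At p_1=2, p_2=14, I=66: q_2* = 0.5·66/14 = 2.3571.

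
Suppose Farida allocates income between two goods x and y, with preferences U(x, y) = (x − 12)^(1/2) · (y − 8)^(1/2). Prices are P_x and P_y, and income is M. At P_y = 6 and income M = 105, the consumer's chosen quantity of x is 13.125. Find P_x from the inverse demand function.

MRS = (y−8)/(x−12). Tangency with P_x/P_y gives y−8 = (P_x/P_y)·(x−12).
Substituting into the budget: x* = 12 + 0.5·(M − 12·P_x − 8·P_y)/P_x, and y* = 8 + 0.5·(…)/P_y.
Set x* = 13.125 in the demand function and solve for P_x: P_x = 4.

P_x = 4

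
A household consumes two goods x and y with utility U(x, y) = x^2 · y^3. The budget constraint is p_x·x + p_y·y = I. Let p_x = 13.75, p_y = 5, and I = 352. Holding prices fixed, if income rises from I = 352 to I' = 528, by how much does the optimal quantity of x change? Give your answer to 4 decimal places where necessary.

Δx* = 5.12

Demand: x*(p_x,p_y,I) = 0.4·I/p_x and y* = 0.6·I/p_y.
At p_x=13.75, p_y=5, I=352: x* = 0.4·352/13.75 = 10.24.
At I' = 528: x* = 15.36. Change: 15.36 − 10.24 = 5.12.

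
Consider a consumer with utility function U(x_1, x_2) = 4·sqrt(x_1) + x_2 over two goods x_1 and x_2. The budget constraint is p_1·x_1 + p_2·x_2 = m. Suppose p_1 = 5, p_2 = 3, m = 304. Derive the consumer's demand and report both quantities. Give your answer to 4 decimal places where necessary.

Utility is quasi-linear in x_2; the FOC for x_1 is 2/√x_1 = p_1/p_2.
Solve: √x_1 = 2·p_2/p_1, so x_1*(p_1,p_2) = (2·p_2/p_1)², and x_2* = (m − p_1·x_1*)/p_2.
Plugging in: x_1* = (2·3/5)² = 1.44, x_2* = 98.9333.

x_1* = 1.44, x_2* = 98.9333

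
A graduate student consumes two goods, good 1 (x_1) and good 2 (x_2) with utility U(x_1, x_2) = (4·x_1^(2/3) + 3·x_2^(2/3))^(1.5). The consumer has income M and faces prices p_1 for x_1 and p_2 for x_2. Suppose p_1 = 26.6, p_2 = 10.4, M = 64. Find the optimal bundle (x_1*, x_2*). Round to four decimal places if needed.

From the CES first-order condition, (4/3)·(x_2/x_1)^(1/3) = p_1/p_2.
Solve for the ratio: x_2/x_1 = [(3/4)·p_1/p_2]^(3).
With the ratio pinned down, the budget gives x_1* = M/(p_1 + p_2·(x_2/x_1)) and x_2* = (x_2/x_1)·x_1*.
Numerically x_2/x_1 = 7.058764, so x_1* = 64/(26.6 + 10.4·7.058764) = 0.6399 and x_2* = 7.058764·0.6399 = 4.5171.

x_1* = 0.6399, x_2* = 4.5171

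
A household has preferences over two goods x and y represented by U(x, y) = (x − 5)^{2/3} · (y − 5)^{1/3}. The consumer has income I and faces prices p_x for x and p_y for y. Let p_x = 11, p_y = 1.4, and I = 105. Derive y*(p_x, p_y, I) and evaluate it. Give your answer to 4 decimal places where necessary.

This is Cobb-Douglas in (x−5, y−5): tangency gives 2/3·p_y·(y−5) = 1/3·p_x·(x−5).
Substituting into the budget: x* = 5 + 2/3·(I − 5·p_x − 5·p_y)/p_x, and y* = 5 + 1/3·(…)/p_y.
Discretionary income = 105 − 5·11 − 5·1.4 = 43; y* = 5 + 1/3·43/1.4 = 15.2381.

y* = 15.2381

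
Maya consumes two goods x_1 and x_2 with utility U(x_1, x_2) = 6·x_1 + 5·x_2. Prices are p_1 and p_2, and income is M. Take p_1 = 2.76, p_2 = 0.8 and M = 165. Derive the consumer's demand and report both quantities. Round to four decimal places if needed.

x_1* = 0, x_2* = 206.25

x_2 gives more utility per dollar, so spend all income on x_2: x_2* = M/p_2, x_1* = 0.
Numerically: x_1* = 0, x_2* = 206.25.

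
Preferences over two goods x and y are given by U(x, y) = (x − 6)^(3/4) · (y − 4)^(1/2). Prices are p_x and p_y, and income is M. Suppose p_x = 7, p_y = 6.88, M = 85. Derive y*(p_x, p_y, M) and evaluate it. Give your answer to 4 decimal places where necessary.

y* = 4.9

MRS = (3/2)·(y−4)/(x−6). Tangency with p_x/p_y gives y−4 = (2/3)·(p_x/p_y)·(x−6).
After buying the subsistence bundle (6, 4), a share 0.6 of the remaining income goes to x: x* = 6 + 0.6·(M − 6p_x − 4p_y)/p_x.
Discretionary income = 85 − 6·7 − 4·6.88 = 15.48; y* = 4 + 0.4·15.48/6.88 = 4.9.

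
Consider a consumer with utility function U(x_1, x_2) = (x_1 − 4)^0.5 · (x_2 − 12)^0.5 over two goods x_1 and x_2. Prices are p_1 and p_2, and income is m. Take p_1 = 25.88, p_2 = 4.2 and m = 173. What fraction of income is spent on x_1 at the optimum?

This is Cobb-Douglas in (x_1−4, x_2−12): tangency gives 0.5·p_2·(x_2−12) = 0.5·p_1·(x_1−4).
After buying the subsistence bundle (4, 12), a share 0.5 of the remaining income goes to x_1: x_1* = 4 + 0.5·(m − 4p_1 − 12p_2)/p_1.
Discretionary income = 173 − 4·25.88 − 12·4.2 = 19.08; x_1* = 4 + 0.5·19.08/25.88 = 4.3686; x_2* = 12 + 0.5·19.08/4.2 = 14.2714.
Expenditure on x_1: 25.88·4.3686 = 113.06; share = 0.6535.

share on x_1 = 0.6535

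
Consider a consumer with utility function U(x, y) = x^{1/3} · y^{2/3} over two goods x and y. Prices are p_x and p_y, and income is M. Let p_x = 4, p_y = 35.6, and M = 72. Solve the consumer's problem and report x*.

Demand: x*(p_x,p_y,M) = 1/3·M/p_x and y* = 2/3·M/p_y.
At p_x=4, p_y=35.6, M=72: x* = 1/3·72/4 = 6.

x* = 6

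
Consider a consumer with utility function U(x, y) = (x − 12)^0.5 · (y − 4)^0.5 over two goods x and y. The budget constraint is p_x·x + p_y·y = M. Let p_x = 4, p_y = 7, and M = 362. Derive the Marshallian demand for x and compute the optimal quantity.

This is Cobb-Douglas in (x−12, y−4): tangency gives 0.5·p_y·(y−4) = 0.5·p_x·(x−12).
Substituting into the budget: x* = 12 + 0.5·(M − 12·p_x − 4·p_y)/p_x, and y* = 4 + 0.5·(…)/p_y.
Discretionary income = 362 − 12·4 − 4·7 = 286; x* = 12 + 0.5·286/4 = 47.75.

x* = 47.75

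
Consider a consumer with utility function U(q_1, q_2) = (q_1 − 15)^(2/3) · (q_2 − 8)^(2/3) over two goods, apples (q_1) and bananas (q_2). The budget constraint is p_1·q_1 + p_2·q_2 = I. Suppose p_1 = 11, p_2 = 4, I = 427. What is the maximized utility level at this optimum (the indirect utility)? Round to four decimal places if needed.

V = 44.8706

MRS = (q_2−8)/(q_1−15). Tangency with p_1/p_2 gives q_2−8 = (p_1/p_2)·(q_1−15).
After buying the subsistence bundle (15, 8), a share 0.5 of the remaining income goes to q_1: q_1* = 15 + 0.5·(I − 15p_1 − 8p_2)/p_1.
Discretionary income = 427 − 15·11 − 8·4 = 230; q_1* = 15 + 0.5·230/11 = 25.4545; q_2* = 8 + 0.5·230/4 = 36.75.
Utility at the optimum: U(25.4545, 36.75) = 44.8706.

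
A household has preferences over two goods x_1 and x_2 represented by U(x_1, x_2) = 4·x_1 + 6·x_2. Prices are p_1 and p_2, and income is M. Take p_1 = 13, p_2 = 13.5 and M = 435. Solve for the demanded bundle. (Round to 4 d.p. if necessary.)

Perfect substitutes: compare marginal utility per dollar. 4/p_1 vs 6/p_2 → 0.3077 vs 0.4444.
x_2 gives more utility per dollar, so spend all income on x_2: x_2* = M/p_2, x_1* = 0.
Numerically: x_1* = 0, x_2* = 32.2222.

x_1* = 0, x_2* = 32.2222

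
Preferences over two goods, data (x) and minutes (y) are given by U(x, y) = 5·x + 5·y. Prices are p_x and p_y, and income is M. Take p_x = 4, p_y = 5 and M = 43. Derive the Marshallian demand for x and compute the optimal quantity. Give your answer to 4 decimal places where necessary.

Perfect substitutes: compare marginal utility per dollar. 5/p_x vs 5/p_y → 1.25 vs 1.
x gives more utility per dollar, so spend all income on x: x* = M/p_x, y* = 0.
Numerically: x* = 10.75, y* = 0.

x* = 10.75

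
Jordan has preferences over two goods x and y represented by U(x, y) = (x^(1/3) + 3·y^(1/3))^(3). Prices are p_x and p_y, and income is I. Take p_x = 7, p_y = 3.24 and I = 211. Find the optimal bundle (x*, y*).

x* = 3.4897, y* = 57.5839

MRS = MU_x/MU_y = (1/3)·(y/x)^(2/3). Set equal to p_x/p_y.
Solve for the ratio: y/x = [3·p_x/p_y]^(1.5).
With the ratio pinned down, the budget gives x* = I/(p_x + p_y·(y/x)) and y* = (y/x)·x*.
Numerically y/x = 16.501044, so x* = 211/(7 + 3.24·16.501044) = 3.4897 and y* = 16.501044·3.4897 = 57.5839.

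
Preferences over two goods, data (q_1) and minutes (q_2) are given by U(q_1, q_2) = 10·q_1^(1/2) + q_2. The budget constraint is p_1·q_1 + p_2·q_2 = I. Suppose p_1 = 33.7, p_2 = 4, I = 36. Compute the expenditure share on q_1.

Utility is quasi-linear in q_2; the FOC for q_1 is 5/√q_1 = p_1/p_2.
Solve: √q_1 = 5·p_2/p_1, so q_1*(p_1,p_2) = (5·p_2/p_1)², and q_2* = (I − p_1·q_1*)/p_2.
Plugging in: q_1* = (5·4/33.7)² = 0.3522, q_2* = 6.0326.
Expenditure on q_1: 33.7·0.3522 = 11.8694; share = 0.3297.

share on q_1 = 0.3297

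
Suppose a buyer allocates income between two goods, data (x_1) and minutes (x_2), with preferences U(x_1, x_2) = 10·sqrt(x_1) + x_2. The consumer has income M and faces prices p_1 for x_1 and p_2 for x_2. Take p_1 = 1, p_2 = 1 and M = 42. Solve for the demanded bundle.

x_1* = 25, x_2* = 17

Thus x_1* = (5·p_2/p_1)² — independent of M — with the rest of income spent on x_2.
Plugging in: x_1* = (5·1/1)² = 25, x_2* = 17.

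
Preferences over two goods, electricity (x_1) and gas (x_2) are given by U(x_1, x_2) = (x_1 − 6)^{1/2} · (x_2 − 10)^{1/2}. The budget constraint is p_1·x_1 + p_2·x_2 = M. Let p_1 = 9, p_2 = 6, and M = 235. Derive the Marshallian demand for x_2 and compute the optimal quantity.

x_2* = 20.0833

MRS = (x_2−10)/(x_1−6). Tangency with p_1/p_2 gives x_2−10 = (p_1/p_2)·(x_1−6).
After buying the subsistence bundle (6, 10), a share 0.5 of the remaining income goes to x_1: x_1* = 6 + 0.5·(M − 6p_1 − 10p_2)/p_1.
Discretionary income = 235 − 6·9 − 10·6 = 121; x_2* = 10 + 0.5·121/6 = 20.0833.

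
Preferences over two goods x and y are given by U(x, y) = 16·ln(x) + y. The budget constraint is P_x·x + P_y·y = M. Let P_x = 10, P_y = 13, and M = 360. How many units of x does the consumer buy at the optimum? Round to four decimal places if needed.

x* = 20.8

Set MRS = P_x/P_y: (16/x)/1 = P_x/P_y.
So x*(P_x,P_y) = 16·P_y/P_x, independent of income; and y* = (M − 16·P_y)/P_y.
At the given prices: x* = 16·13/10 = 20.8.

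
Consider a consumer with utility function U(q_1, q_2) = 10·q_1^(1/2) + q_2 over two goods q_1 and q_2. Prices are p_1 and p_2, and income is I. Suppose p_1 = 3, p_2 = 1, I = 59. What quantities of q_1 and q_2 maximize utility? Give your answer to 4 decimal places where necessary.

Set MRS = p_1/p_2: 5·q_1^(−1/2) = p_1/p_2.
Thus q_1* = (5·p_2/p_1)² — independent of I — with the rest of income spent on q_2.
Plugging in: q_1* = (5·1/3)² = 2.7778, q_2* = 50.6667.

q_1* = 2.7778, q_2* = 50.6667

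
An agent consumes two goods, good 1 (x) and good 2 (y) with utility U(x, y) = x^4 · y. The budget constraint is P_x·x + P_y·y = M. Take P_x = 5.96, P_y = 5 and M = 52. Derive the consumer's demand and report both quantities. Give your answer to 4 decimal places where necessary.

x* = 6.9799, y* = 2.08

The MRS is 4·y/x. Set MRS = P_x/P_y.
Rearranging, P_y·y = (1/4)·P_x·x. Substituting into the budget gives P_x·x·(1 + (1/4)) = M.
Demand: x*(P_x,P_y,M) = 0.8·M/P_x and y* = 0.2·M/P_y.
At P_x=5.96, P_y=5, M=52: x* = 0.8·52/5.96 = 6.9799, y* = 2.08.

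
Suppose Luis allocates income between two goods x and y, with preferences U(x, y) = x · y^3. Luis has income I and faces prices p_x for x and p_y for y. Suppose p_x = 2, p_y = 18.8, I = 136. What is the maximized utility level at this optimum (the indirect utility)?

V = 2715.0379

Tangency: MRS = (1/3)·y/x = p_x/p_y.
Rearranging, p_y·y = 3·p_x·x. Substituting into the budget gives p_x·x·(1 + 3) = I.
Demand: x*(p_x,p_y,I) = 0.25·I/p_x and y* = 0.75·I/p_y.
At p_x=2, p_y=18.8, I=136: x* = 0.25·136/2 = 17, y* = 5.4255.
Utility at the optimum: U(17, 5.4255) = 2715.0379.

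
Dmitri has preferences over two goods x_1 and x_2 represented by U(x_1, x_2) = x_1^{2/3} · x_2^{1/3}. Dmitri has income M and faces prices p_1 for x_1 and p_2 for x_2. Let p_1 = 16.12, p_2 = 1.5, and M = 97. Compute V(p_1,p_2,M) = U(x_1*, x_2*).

MU_x_1/MU_x_2 = (2/3·x_2)/(1/3·x_1); tangency sets this equal to p_1/p_2.
Rearranging, p_2·x_2 = (1/2)·p_1·x_1. Substituting into the budget gives p_1·x_1·(1 + (1/2)) = M.
Demand: x_1*(p_1,p_2,M) = 2/3·M/p_1 and x_2* = 1/3·M/p_2.
At p_1=16.12, p_2=1.5, M=97: x_1* = 2/3·97/16.12 = 4.0116, x_2* = 21.5556.
Utility at the optimum: U(4.0116, 21.5556) = 7.0264.

V = 7.0264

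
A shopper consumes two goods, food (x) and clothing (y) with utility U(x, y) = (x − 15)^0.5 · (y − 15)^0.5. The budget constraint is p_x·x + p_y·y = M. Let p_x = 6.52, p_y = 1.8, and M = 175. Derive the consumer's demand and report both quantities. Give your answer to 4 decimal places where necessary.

x* = 18.8497, y* = 28.9444

Let x' = x−15, y' = y−15. MRS = y'/x' = p_x/p_y.
After buying the subsistence bundle (15, 15), a share 0.5 of the remaining income goes to x: x* = 15 + 0.5·(M − 15p_x − 15p_y)/p_x.
Discretionary income = 175 − 15·6.52 − 15·1.8 = 50.2; x* = 15 + 0.5·50.2/6.52 = 18.8497; y* = 15 + 0.5·50.2/1.8 = 28.9444.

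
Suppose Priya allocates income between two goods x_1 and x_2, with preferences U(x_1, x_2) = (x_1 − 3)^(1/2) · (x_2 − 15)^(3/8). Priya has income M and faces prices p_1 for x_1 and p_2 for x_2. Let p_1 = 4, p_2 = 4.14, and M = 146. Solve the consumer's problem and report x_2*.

x_2* = 22.4431

This is Cobb-Douglas in (x_1−3, x_2−15): tangency gives 0.5·p_2·(x_2−15) = 0.375·p_1·(x_1−3).
After buying the subsistence bundle (3, 15), a share 4/7 of the remaining income goes to x_1: x_1* = 3 + 4/7·(M − 3p_1 − 15p_2)/p_1.
Discretionary income = 146 − 3·4 − 15·4.14 = 71.9; x_2* = 15 + 3/7·71.9/4.14 = 22.4431.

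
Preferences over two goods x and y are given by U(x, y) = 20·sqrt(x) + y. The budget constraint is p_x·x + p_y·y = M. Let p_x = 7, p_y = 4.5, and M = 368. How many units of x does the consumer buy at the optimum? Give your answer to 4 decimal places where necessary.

MU_x = 10/√x, MU_y = 1. Tangency: 10/√x = p_x/p_y.
Solve: √x = 10·p_y/p_x, so x*(p_x,p_y) = (10·p_y/p_x)², and y* = (M − p_x·x*)/p_y.
Plugging in: x* = (10·4.5/7)² = 41.3265.

x* = 41.3265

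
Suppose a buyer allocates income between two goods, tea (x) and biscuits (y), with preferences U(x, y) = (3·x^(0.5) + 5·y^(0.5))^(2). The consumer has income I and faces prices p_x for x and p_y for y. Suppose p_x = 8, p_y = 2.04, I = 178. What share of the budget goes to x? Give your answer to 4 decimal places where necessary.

share on x = 0.0841

MU_x ∝ 3·x^(-0.5), MU_y ∝ 5·y^(-0.5), so MRS = (3/5)·(y/x)^(0.5) = p_x/p_y.
Hence y/x = ((5/3)·p_x/p_y)^(1/(0.5)), i.e. raised to the 2 power.
With the ratio pinned down, the budget gives x* = I/(p_x + p_y·(y/x)) and y* = (y/x)·x*.
Numerically y/x = 42.718612, so x* = 178/(8 + 2.04·42.718612) = 1.8708 and y* = 42.718612·1.8708 = 79.9184.
Expenditure on x: 8·1.8708 = 14.9665; share = 0.0841.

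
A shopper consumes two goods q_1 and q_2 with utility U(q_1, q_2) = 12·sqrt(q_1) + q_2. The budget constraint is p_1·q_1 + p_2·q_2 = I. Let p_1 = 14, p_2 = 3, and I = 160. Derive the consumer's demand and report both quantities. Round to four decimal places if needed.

Utility is quasi-linear in q_2; the FOC for q_1 is 6/√q_1 = p_1/p_2.
Solve: √q_1 = 6·p_2/p_1, so q_1*(p_1,p_2) = (6·p_2/p_1)², and q_2* = (I − p_1·q_1*)/p_2.
Plugging in: q_1* = (6·3/14)² = 1.6531, q_2* = 45.619.

q_1* = 1.6531, q_2* = 45.619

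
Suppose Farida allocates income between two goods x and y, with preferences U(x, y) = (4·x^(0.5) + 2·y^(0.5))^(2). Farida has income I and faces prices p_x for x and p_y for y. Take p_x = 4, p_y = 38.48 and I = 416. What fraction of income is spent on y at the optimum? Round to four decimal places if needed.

share on y = 0.0253

MU_x ∝ 4·x^(-0.5), MU_y ∝ 2·y^(-0.5), so MRS = 2·(y/x)^(0.5) = p_x/p_y.
Solve for the ratio: y/x = [(1/2)·p_x/p_y]^(2).
With the ratio pinned down, the budget gives x* = I/(p_x + p_y·(y/x)) and y* = (y/x)·x*.
Numerically y/x = 0.002701, so x* = 416/(4 + 38.48·0.002701) = 101.3658 and y* = 0.002701·101.3658 = 0.2738.
Expenditure on y: 38.48·0.2738 = 10.537; share = 0.0253.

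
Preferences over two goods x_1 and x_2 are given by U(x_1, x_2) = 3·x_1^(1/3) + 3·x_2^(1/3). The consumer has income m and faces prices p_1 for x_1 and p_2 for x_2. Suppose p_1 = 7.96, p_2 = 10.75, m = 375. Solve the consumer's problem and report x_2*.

From the CES first-order condition, (x_2/x_1)^(2/3) = p_1/p_2.
Hence x_2/x_1 = (p_1/p_2)^(1/(2/3)), i.e. raised to the 1.5 power.
Substitute x_2 = (x_2/x_1)·x_1 into the budget: x_1* = m/(p_1 + p_2·(x_2/x_1)).
Numerically x_2/x_1 = 0.637172, so x_1* = 375/(7.96 + 10.75·0.637172) = 25.3214 and x_2* = 0.637172·25.3214 = 16.1341.

x_2* = 16.1341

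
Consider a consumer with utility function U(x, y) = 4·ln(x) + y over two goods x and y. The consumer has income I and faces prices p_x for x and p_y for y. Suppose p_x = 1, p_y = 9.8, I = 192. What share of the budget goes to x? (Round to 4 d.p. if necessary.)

MU_x = 4/x, MU_y = 1. Tangency: 4/x = p_x/p_y.
So x*(p_x,p_y) = 4·p_y/p_x, independent of income; and y* = (I − 4·p_y)/p_y.
At the given prices: x* = 4·9.8/1 = 39.2, and y* = 15.5918.
Expenditure on x: 1·39.2 = 39.2; share = 0.2042.

share on x = 0.2042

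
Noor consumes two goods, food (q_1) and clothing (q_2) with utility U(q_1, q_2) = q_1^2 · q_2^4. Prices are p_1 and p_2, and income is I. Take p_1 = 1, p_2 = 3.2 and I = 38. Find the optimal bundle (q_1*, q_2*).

q_1* = 12.6667, q_2* = 7.9167

MU_q_1/MU_q_2 = (2·q_2)/(4·q_1); tangency sets this equal to p_1/p_2.
So 2·p_2·q_2 = 4·p_1·q_1; combined with the budget, a share 1/3 of income goes to q_1.
Demand: q_1*(p_1,p_2,I) = 1/3·I/p_1 and q_2* = 2/3·I/p_2.
At p_1=1, p_2=3.2, I=38: q_1* = 1/3·38/1 = 12.6667, q_2* = 7.9167.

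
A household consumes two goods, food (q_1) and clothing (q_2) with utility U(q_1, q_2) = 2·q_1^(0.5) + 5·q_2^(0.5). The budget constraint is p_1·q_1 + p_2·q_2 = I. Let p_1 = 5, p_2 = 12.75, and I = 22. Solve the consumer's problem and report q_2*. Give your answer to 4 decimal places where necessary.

From the CES first-order condition, (2/5)·(q_2/q_1)^(0.5) = p_1/p_2.
Hence q_2/q_1 = ((5/2)·p_1/p_2)^(1/(0.5)), i.e. raised to the 2 power.
With the ratio pinned down, the budget gives q_1* = I/(p_1 + p_2·(q_2/q_1)) and q_2* = (q_2/q_1)·q_1*.
Numerically q_2/q_1 = 0.961169, so q_1* = 22/(5 + 12.75·0.961169) = 1.275 and q_2* = 0.961169·1.275 = 1.2255.

q_2* = 1.2255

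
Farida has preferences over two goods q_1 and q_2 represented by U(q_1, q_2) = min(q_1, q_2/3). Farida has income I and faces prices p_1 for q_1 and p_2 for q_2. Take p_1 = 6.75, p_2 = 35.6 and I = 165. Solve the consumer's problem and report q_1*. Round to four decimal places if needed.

With perfect complements, no substitution: consume in ratio q_1:q_2 = 1:3.
Budget: p_1·q_1 + p_2·3·q_1 = I, so (p_1 + 3·p_2)·q_1 = I.
Demand: q_1*(p_1,p_2,I) = I/(p_1 + 3·p_2), q_2* = 3·I/(p_1 + 3·p_2).
Here 6.75 + 3·35.6 = 113.55, giving q_1* = 1.4531.

q_1* = 1.4531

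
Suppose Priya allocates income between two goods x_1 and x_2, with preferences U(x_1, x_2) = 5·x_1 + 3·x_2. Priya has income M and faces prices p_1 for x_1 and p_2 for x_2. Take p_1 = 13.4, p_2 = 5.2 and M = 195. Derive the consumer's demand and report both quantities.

x_1* = 0, x_2* = 37.5

Linear utility — the consumer picks whichever good has higher MU/price: 5/13.4 = 0.3731 vs 3/5.2 = 0.5769.
x_2 gives more utility per dollar, so spend all income on x_2: x_2* = M/p_2, x_1* = 0.
Numerically: x_1* = 0, x_2* = 37.5.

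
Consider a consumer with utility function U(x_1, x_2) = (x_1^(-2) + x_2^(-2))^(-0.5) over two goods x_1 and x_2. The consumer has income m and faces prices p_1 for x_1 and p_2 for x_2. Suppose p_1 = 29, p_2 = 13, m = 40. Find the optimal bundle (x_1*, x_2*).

Substitute x_2 = (x_2/x_1)·x_1 into the budget: x_1* = m/(p_1 + p_2·(x_2/x_1)).
Numerically x_2/x_1 = 1.306627, so x_1* = 40/(29 + 13·1.306627) = 0.8698 and x_2* = 1.306627·0.8698 = 1.1365.

x_1* = 0.8698, x_2* = 1.1365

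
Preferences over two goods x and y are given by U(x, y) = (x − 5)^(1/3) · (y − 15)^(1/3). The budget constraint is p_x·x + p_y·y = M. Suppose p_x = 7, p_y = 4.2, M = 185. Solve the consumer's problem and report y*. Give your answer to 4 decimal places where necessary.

y* = 25.3571

Let x' = x−5, y' = y−15. MRS = y'/x' = p_x/p_y.
Substituting into the budget: x* = 5 + 0.5·(M − 5·p_x − 15·p_y)/p_x, and y* = 15 + 0.5·(…)/p_y.
Discretionary income = 185 − 5·7 − 15·4.2 = 87; y* = 15 + 0.5·87/4.2 = 25.3571.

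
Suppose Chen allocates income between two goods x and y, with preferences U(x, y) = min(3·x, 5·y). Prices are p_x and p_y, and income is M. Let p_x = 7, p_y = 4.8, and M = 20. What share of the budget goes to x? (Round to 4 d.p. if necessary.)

share on x = 0.7085

With perfect complements, no substitution: consume in ratio x:y = 5:3.
Budget: p_x·x + p_y·(3/5)·x = M, so (5·p_x + 3·p_y)·x = 5·M.
Demand: x*(p_x,p_y,M) = 5·M/(5·p_x + 3·p_y), y* = 3·M/(5·p_x + 3·p_y).
Here 5·7 + 3·4.8 = 49.4, giving x* = 2.0243 and y* = 1.2146.
Expenditure on x: 7·2.0243 = 14.17; share = 0.7085.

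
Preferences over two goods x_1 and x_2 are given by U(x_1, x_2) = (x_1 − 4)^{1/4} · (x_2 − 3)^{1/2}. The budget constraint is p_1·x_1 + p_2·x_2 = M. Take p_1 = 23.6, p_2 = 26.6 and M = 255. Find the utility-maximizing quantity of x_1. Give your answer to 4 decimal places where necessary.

x_1* = 5.1412

Substituting into the budget: x_1* = 4 + 1/3·(M − 4·p_1 − 3·p_2)/p_1, and x_2* = 3 + 2/3·(…)/p_2.
Discretionary income = 255 − 4·23.6 − 3·26.6 = 80.8; x_1* = 4 + 1/3·80.8/23.6 = 5.1412.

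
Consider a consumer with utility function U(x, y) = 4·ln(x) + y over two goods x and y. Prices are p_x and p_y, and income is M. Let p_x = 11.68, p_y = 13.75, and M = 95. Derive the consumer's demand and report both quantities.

x* = 4.7089, y* = 2.9091

MU_x = 4/x, MU_y = 1. Tangency: 4/x = p_x/p_y.
So x*(p_x,p_y) = 4·p_y/p_x, independent of income; and y* = (M − 4·p_y)/p_y.
At the given prices: x* = 4·13.75/11.68 = 4.7089, and y* = 2.9091.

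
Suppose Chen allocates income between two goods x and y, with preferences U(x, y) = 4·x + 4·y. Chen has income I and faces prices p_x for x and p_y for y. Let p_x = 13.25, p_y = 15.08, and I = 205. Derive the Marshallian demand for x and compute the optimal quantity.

Perfect substitutes: compare marginal utility per dollar. 4/p_x vs 4/p_y → 0.3019 vs 0.2653.
x gives more utility per dollar, so spend all income on x: x* = I/p_x, y* = 0.
Numerically: x* = 15.4717, y* = 0.

x* = 15.4717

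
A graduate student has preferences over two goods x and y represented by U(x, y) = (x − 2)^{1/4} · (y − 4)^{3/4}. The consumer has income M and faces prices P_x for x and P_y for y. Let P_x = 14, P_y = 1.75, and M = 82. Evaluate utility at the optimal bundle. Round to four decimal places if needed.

V = 9.1006

Substituting into the budget: x* = 2 + 0.25·(M − 2·P_x − 4·P_y)/P_x, and y* = 4 + 0.75·(…)/P_y.
Discretionary income = 82 − 2·14 − 4·1.75 = 47; x* = 2 + 0.25·47/14 = 2.8393; y* = 4 + 0.75·47/1.75 = 24.1429.
Utility at the optimum: U(2.8393, 24.1429) = 9.1006.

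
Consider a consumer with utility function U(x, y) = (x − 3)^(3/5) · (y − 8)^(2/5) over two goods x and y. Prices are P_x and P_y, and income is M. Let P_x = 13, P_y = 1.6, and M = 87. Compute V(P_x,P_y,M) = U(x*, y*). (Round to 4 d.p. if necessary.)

V = 3.1933

This is Cobb-Douglas in (x−3, y−8): tangency gives 0.6·P_y·(y−8) = 0.4·P_x·(x−3).
After buying the subsistence bundle (3, 8), a share 0.6 of the remaining income goes to x: x* = 3 + 0.6·(M − 3P_x − 8P_y)/P_x.
Discretionary income = 87 − 3·13 − 8·1.6 = 35.2; x* = 3 + 0.6·35.2/13 = 4.6246; y* = 8 + 0.4·35.2/1.6 = 16.8.
Utility at the optimum: U(4.6246, 16.8) = 3.1933.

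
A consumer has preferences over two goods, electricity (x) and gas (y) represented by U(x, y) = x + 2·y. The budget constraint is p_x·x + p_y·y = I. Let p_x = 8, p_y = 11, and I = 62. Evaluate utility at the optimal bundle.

V = 11.2727

Numerically: x* = 0, y* = 5.6364.
Utility at the optimum: U(0, 5.6364) = 11.2727.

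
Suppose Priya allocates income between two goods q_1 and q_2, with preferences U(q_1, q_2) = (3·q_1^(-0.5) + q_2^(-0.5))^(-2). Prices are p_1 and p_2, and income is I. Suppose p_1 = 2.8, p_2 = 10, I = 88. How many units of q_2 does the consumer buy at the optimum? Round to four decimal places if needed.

q_2* = 3.7275

With the ratio pinned down, the budget gives q_1* = I/(p_1 + p_2·(q_2/q_1)) and q_2* = (q_2/q_1)·q_1*.
Numerically q_2/q_1 = 0.205759, so q_1* = 88/(2.8 + 10·0.205759) = 18.116 and q_2* = 0.205759·18.116 = 3.7275.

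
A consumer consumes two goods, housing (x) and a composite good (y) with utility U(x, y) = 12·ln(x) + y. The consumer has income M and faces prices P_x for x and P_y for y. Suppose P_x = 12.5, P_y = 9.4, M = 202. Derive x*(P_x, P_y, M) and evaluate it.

x* = 9.024

MU_x = 12/x, MU_y = 1. Tangency: 12/x = P_x/P_y.
So x*(P_x,P_y) = 12·P_y/P_x, independent of income; and y* = (M − 12·P_y)/P_y.
At the given prices: x* = 12·9.4/12.5 = 9.024.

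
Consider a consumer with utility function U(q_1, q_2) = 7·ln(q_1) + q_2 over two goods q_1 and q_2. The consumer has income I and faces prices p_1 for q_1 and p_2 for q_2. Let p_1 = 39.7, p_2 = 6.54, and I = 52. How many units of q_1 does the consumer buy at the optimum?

q_1* = 1.1531

Set MRS = p_1/p_2: (7/q_1)/1 = p_1/p_2.
So q_1*(p_1,p_2) = 7·p_2/p_1, independent of income; and q_2* = (I − 7·p_2)/p_2.
At the given prices: q_1* = 7·6.54/39.7 = 1.1531.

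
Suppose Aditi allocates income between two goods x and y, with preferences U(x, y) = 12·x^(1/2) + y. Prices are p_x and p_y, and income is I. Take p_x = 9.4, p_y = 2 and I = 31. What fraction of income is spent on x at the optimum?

share on x = 0.4942

MU_x = 6/√x, MU_y = 1. Tangency: 6/√x = p_x/p_y.
Thus x* = (6·p_y/p_x)² — independent of I — with the rest of income spent on y.
Plugging in: x* = (6·2/9.4)² = 1.6297, y* = 7.8404.
Expenditure on x: 9.4·1.6297 = 15.3191; share = 0.4942.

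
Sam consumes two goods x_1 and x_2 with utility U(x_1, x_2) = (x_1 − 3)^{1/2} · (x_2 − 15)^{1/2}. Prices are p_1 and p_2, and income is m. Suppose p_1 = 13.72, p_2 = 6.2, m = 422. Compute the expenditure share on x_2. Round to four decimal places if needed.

This is Cobb-Douglas in (x_1−3, x_2−15): tangency gives 0.5·p_2·(x_2−15) = 0.5·p_1·(x_1−3).
Substituting into the budget: x_1* = 3 + 0.5·(m − 3·p_1 − 15·p_2)/p_1, and x_2* = 15 + 0.5·(…)/p_2.
Discretionary income = 422 − 3·13.72 − 15·6.2 = 287.84; x_1* = 3 + 0.5·287.84/13.72 = 13.4898; x_2* = 15 + 0.5·287.84/6.2 = 38.2129.
Expenditure on x_2: 6.2·38.2129 = 236.92; share = 0.5614.

share on x_2 = 0.5614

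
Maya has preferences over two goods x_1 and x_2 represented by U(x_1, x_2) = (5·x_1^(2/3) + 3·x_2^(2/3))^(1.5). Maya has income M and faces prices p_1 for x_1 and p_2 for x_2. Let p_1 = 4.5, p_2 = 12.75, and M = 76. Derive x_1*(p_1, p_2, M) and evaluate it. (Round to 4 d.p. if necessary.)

From the CES first-order condition, (5/3)·(x_2/x_1)^(1/3) = p_1/p_2.
Solve for the ratio: x_2/x_1 = [(3/5)·p_1/p_2]^(3).
Substitute x_2 = (x_2/x_1)·x_1 into the budget: x_1* = M/(p_1 + p_2·(x_2/x_1)).
Numerically x_2/x_1 = 0.009496, so x_1* = 76/(4.5 + 12.75·0.009496) = 16.4464.

x_1* = 16.4464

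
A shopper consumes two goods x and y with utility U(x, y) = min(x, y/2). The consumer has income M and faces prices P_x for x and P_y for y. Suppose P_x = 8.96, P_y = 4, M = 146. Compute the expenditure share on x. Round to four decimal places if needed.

Leontief preferences: the optimum is at the kink where x/1 = y/2, i.e. y = 2·x.
Budget: P_x·x + P_y·2·x = M, so (P_x + 2·P_y)·x = M.
Demand: x*(P_x,P_y,M) = M/(P_x + 2·P_y), y* = 2·M/(P_x + 2·P_y).
Here 8.96 + 2·4 = 16.96, giving x* = 8.6085 and y* = 17.217.
Expenditure on x: 8.96·8.6085 = 77.1321; share = 0.5283.

share on x = 0.5283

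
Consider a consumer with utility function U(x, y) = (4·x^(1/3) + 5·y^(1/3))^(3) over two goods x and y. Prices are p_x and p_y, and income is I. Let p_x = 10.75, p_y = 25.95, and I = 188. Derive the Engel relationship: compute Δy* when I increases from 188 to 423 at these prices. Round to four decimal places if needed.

Δy* = 4.2884

MRS = MU_x/MU_y = (4/5)·(y/x)^(2/3). Set equal to p_x/p_y.
Hence y/x = ((5/4)·p_x/p_y)^(1/(2/3)), i.e. raised to the 1.5 power.
With the ratio pinned down, the budget gives x* = I/(p_x + p_y·(y/x)) and y* = (y/x)·x*.
Numerically y/x = 0.372625, so x* = 188/(10.75 + 25.95·0.372625) = 9.2068 and y* = 0.372625·9.2068 = 3.4307.
At I' = 423: y* = 7.7191. Change: 7.7191 − 3.4307 = 4.2884.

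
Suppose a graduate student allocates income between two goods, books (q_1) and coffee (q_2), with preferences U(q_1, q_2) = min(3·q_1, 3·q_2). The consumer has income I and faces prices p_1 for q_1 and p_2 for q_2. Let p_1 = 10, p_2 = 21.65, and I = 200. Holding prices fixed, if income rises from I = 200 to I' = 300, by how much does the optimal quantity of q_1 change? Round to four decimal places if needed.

Δq_1* = 3.1596

With perfect complements, no substitution: consume in ratio q_1:q_2 = 3:3.
Budget: p_1·q_1 + p_2·q_1 = I, so (3·p_1 + 3·p_2)·q_1 = 3·I.
Demand: q_1*(p_1,p_2,I) = 3·I/(3·p_1 + 3·p_2), q_2* = 3·I/(3·p_1 + 3·p_2).
Here 3·10 + 3·21.65 = 94.95, giving q_1* = 6.3191.
At I' = 300: q_1* = 9.4787. Change: 9.4787 − 6.3191 = 3.1596.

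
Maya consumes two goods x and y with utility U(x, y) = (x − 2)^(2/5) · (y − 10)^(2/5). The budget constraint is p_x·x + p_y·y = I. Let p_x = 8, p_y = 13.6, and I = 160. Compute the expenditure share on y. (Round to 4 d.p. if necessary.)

share on y = 0.875

After buying the subsistence bundle (2, 10), a share 0.5 of the remaining income goes to x: x* = 2 + 0.5·(I − 2p_x − 10p_y)/p_x.
Discretionary income = 160 − 2·8 − 10·13.6 = 8; x* = 2 + 0.5·8/8 = 2.5; y* = 10 + 0.5·8/13.6 = 10.2941.
Expenditure on y: 13.6·10.2941 = 140; share = 0.875.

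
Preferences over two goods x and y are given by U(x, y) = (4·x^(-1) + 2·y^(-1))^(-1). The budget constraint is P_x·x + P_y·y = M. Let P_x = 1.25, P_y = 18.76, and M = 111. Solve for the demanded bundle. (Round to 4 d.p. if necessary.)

Numerically y/x = 0.182526, so x* = 111/(1.25 + 18.76·0.182526) = 23.7475 and y* = 0.182526·23.7475 = 4.3345.

x* = 23.7475, y* = 4.3345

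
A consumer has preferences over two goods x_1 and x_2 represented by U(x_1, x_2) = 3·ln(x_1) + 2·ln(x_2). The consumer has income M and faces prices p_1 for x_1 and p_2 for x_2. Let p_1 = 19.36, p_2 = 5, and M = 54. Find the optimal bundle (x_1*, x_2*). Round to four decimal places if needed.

At p_1=19.36, p_2=5, M=54: x_1* = 0.6·54/19.36 = 1.6736, x_2* = 4.32.

x_1* = 1.6736, x_2* = 4.32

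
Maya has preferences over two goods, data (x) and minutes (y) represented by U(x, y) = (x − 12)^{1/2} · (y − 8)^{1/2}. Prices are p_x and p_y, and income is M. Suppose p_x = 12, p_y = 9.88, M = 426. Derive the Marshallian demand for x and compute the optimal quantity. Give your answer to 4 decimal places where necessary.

MRS = (y−8)/(x−12). Tangency with p_x/p_y gives y−8 = (p_x/p_y)·(x−12).
Substituting into the budget: x* = 12 + 0.5·(M − 12·p_x − 8·p_y)/p_x, and y* = 8 + 0.5·(…)/p_y.
Discretionary income = 426 − 12·12 − 8·9.88 = 202.96; x* = 12 + 0.5·202.96/12 = 20.4567.

x* = 20.4567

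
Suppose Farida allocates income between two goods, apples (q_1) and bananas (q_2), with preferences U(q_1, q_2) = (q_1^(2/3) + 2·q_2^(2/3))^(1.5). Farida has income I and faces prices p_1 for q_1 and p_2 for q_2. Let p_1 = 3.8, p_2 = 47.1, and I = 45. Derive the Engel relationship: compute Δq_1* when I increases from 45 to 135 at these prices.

Δq_1* = 22.5119

MRS = MU_q_1/MU_q_2 = (1/2)·(q_2/q_1)^(1/3). Set equal to p_1/p_2.
Hence q_2/q_1 = (2·p_1/p_2)^(1/(1/3)), i.e. raised to the 3 power.
Substitute q_2 = (q_2/q_1)·q_1 into the budget: q_1* = I/(p_1 + p_2·(q_2/q_1)).
Numerically q_2/q_1 = 0.004201, so q_1* = 45/(3.8 + 47.1·0.004201) = 11.256.
At I' = 135: q_1* = 33.7679. Change: 33.7679 − 11.256 = 22.5119.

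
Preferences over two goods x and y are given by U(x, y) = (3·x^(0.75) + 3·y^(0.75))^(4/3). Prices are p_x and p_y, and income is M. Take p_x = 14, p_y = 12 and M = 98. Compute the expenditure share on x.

From the CES first-order condition, (y/x)^(0.25) = p_x/p_y.
Hence y/x = (p_x/p_y)^(1/(0.25)), i.e. raised to the 4 power.
Substitute y = (y/x)·x into the budget: x* = M/(p_x + p_y·(y/x)).
Numerically y/x = 1.852623, so x* = 98/(14 + 12·1.852623) = 2.7048 and y* = 1.852623·2.7048 = 5.011.
Expenditure on x: 14·2.7048 = 37.8676; share = 0.3864.

share on x = 0.3864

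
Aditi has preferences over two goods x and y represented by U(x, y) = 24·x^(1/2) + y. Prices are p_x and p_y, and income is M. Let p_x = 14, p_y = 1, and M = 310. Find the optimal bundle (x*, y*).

Set MRS = p_x/p_y: 12·x^(−1/2) = p_x/p_y.
Solve: √x = 12·p_y/p_x, so x*(p_x,p_y) = (12·p_y/p_x)², and y* = (M − p_x·x*)/p_y.
Plugging in: x* = (12·1/14)² = 0.7347, y* = 299.7143.

x* = 0.7347, y* = 299.7143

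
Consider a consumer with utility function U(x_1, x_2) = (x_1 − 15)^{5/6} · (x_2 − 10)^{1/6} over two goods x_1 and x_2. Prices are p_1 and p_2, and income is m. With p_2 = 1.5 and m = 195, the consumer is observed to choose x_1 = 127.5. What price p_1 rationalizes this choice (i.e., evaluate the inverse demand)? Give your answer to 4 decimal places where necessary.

This is Cobb-Douglas in (x_1−15, x_2−10): tangency gives 5/6·p_2·(x_2−10) = 1/6·p_1·(x_1−15).
After buying the subsistence bundle (15, 10), a share 5/6 of the remaining income goes to x_1: x_1* = 15 + 5/6·(m − 15p_1 − 10p_2)/p_1.
Set x_1* = 127.5 in the demand function and solve for p_1: p_1 = 1.2.

p_1 = 1.2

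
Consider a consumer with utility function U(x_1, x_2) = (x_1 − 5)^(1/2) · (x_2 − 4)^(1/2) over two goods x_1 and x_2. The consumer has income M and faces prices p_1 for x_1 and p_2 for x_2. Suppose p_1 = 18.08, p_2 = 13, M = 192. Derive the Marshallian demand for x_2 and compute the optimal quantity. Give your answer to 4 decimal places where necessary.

x_2* = 5.9077

Discretionary income = 192 − 5·18.08 − 4·13 = 49.6; x_2* = 4 + 0.5·49.6/13 = 5.9077.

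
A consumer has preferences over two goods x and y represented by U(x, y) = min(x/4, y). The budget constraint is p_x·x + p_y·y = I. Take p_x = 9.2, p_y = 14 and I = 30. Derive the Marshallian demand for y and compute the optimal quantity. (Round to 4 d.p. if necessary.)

With perfect complements, no substitution: consume in ratio x:y = 4:1.
Budget: p_x·x + p_y·(1/4)·x = I, so (4·p_x + p_y)·x = 4·I.
Demand: x*(p_x,p_y,I) = 4·I/(4·p_x + p_y), y* = I/(4·p_x + p_y).
Here 4·9.2 + 14 = 50.8, giving y* = 0.5906.

y* = 0.5906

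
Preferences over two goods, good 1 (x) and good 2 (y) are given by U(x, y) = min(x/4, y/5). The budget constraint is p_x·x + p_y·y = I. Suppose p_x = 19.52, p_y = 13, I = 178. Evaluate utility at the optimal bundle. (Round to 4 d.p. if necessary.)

V = 1.2441

With perfect complements, no substitution: consume in ratio x:y = 4:5.
Budget: p_x·x + p_y·(5/4)·x = I, so (4·p_x + 5·p_y)·x = 4·I.
Demand: x*(p_x,p_y,I) = 4·I/(4·p_x + 5·p_y), y* = 5·I/(4·p_x + 5·p_y).
Here 4·19.52 + 5·13 = 143.08, giving x* = 4.9762 and y* = 6.2203.
Utility at the optimum: U(4.9762, 6.2203) = 1.2441.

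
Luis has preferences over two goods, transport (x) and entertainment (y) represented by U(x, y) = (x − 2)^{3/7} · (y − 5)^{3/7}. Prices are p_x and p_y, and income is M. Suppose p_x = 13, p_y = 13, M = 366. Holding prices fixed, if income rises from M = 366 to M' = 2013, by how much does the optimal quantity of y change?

Let x' = x−2, y' = y−5. MRS = y'/x' = p_x/p_y.
Substituting into the budget: x* = 2 + 0.5·(M − 2·p_x − 5·p_y)/p_x, and y* = 5 + 0.5·(…)/p_y.
Discretionary income = 366 − 2·13 − 5·13 = 275; y* = 5 + 0.5·275/13 = 15.5769.
At M' = 2013: y* = 78.9231. Change: 78.9231 − 15.5769 = 63.3462.

Δy* = 63.3462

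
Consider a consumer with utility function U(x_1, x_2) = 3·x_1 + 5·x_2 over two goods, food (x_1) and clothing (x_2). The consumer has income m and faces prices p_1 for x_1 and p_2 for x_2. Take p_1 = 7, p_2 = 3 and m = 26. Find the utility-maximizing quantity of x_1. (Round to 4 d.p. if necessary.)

Linear utility — the consumer picks whichever good has higher MU/price: 3/7 = 0.4286 vs 5/3 = 1.6667.
x_2 gives more utility per dollar, so spend all income on x_2: x_2* = m/p_2, x_1* = 0.
Numerically: x_1* = 0, x_2* = 8.6667.

x_1* = 0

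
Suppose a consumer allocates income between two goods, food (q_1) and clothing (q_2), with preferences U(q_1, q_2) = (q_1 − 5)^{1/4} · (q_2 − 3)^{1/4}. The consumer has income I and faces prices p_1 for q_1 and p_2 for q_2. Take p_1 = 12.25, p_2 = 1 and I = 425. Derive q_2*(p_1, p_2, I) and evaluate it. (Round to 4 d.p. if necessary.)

Discretionary income = 425 − 5·12.25 − 3·1 = 360.75; q_2* = 3 + 0.5·360.75/1 = 183.375.

q_2* = 183.375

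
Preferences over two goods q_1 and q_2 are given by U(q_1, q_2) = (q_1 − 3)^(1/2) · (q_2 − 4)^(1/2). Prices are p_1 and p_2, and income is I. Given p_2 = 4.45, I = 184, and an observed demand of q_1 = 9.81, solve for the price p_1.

Let q_1' = q_1−3, q_2' = q_2−4. MRS = q_2'/q_1' = p_1/p_2.
Substituting into the budget: q_1* = 3 + 0.5·(I − 3·p_1 − 4·p_2)/p_1, and q_2* = 4 + 0.5·(…)/p_2.
Set q_1* = 9.81 in the demand function and solve for p_1: p_1 = 10.

p_1 = 10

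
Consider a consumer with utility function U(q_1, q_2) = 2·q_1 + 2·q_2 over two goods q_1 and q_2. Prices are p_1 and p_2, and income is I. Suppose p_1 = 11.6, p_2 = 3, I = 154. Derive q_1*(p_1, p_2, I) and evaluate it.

q_1* = 0

q_2 gives more utility per dollar, so spend all income on q_2: q_2* = I/p_2, q_1* = 0.
Numerically: q_1* = 0, q_2* = 51.3333.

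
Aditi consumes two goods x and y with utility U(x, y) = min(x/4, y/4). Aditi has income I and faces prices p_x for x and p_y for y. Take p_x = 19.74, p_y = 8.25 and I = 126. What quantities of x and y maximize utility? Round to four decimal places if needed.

Leontief preferences: the optimum is at the kink where x/4 = y/4, i.e. y = x.
Budget: p_x·x + p_y·x = I, so (4·p_x + 4·p_y)·x = 4·I.
Demand: x*(p_x,p_y,I) = 4·I/(4·p_x + 4·p_y), y* = 4·I/(4·p_x + 4·p_y).
Here 4·19.74 + 4·8.25 = 111.96, giving x* = 4.5016 and y* = 4.5016.

x* = 4.5016, y* = 4.5016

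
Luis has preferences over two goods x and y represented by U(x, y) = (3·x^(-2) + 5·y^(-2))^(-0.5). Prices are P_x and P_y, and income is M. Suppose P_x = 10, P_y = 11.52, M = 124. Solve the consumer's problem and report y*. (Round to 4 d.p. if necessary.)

MRS = MU_x/MU_y = (3/5)·(y/x)^(3). Set equal to P_x/P_y.
Solve for the ratio: y/x = [(5/3)·P_x/P_y]^(1/3).
Substitute y = (y/x)·x into the budget: x* = M/(P_x + P_y·(y/x)).
Numerically y/x = 1.131007, so x* = 124/(10 + 11.52·1.131007) = 5.3845 and y* = 1.131007·5.3845 = 6.0899.

y* = 6.0899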